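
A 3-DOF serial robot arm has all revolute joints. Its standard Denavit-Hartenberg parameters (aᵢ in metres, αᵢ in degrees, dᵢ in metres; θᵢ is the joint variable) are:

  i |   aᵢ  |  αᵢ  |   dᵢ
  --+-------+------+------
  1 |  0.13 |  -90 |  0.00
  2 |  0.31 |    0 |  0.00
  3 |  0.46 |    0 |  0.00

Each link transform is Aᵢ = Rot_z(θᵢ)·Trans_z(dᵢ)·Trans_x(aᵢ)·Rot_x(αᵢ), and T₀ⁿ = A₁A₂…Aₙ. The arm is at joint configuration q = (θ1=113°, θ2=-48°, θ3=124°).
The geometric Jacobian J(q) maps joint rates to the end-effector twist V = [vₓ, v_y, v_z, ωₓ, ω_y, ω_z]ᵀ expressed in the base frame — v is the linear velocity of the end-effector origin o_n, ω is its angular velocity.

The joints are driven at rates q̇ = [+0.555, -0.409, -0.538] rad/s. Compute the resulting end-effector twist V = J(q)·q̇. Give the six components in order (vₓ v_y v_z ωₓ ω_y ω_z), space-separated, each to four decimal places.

-0.3576 0.2050 0.1902 0.8717 0.3700 0.5550

o_n = [-0.1753, 0.4130, -0.2160]
J₁: ẑ×o_n = [-0.4130, -0.1753, 0.0000], ω = ẑ
J2: z=[-0.9205, -0.3907, 0.0000] o=[-0.0508, 0.1197, 0.0000] → [0.0844, -0.1988, -0.3187, -0.9205, -0.3907, 0.0000]
J3: z=[-0.9205, -0.3907, 0.0000] o=[-0.1318, 0.3106, 0.2304] → [0.1744, -0.4109, -0.1113, -0.9205, -0.3907, 0.0000]
V = J·q̇ = [-0.3576, 0.2050, 0.1902, 0.8717, 0.3700, 0.5550]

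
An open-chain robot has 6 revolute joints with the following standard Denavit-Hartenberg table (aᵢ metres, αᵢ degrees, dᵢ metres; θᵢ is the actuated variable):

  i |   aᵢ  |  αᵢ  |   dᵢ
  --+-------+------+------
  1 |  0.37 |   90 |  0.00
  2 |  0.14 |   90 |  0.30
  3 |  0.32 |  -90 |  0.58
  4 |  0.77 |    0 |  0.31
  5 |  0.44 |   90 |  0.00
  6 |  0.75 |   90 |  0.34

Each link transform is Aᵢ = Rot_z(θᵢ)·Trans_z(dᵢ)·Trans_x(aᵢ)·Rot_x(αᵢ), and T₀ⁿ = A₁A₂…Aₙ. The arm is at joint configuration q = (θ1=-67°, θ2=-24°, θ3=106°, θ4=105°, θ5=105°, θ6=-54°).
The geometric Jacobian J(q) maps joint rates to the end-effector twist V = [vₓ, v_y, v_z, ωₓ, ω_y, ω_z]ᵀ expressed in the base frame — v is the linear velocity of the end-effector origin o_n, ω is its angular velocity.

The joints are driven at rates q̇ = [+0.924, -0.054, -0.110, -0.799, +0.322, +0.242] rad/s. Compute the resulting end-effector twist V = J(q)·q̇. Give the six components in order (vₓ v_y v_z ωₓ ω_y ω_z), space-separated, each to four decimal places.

o_n = [0.7463, -0.7373, -0.2478]
J₁: ẑ×o_n = [0.7373, 0.7463, -0.0000], ω = ẑ
J2: z=[-0.9205, -0.3907, 0.0000] o=[0.1446, -0.3406, 0.0000] → [0.0968, -0.2281, 0.6002, -0.9205, -0.3907, 0.0000]
J3: z=[-0.1589, 0.3744, -0.9135] o=[-0.0816, -0.5755, -0.0569] → [-0.2192, -0.7866, -0.2843, -0.1589, 0.3744, -0.9135]
J4: z=[-0.0894, 0.9160, 0.3910] o=[-0.4884, -0.4044, -0.5509] → [0.4078, 0.5098, -1.1013, -0.0894, 0.9160, 0.3910]
J5: z=[-0.0894, 0.9160, 0.3910] o=[-0.2020, -0.3702, 0.2274] → [-0.2918, 0.3283, -0.8358, -0.0894, 0.9160, 0.3910]
J6: z=[0.6293, -0.2523, 0.7351] o=[0.1377, -0.2331, -0.0163] → [0.4290, 0.5930, -0.1637, 0.6293, -0.2523, 0.7351]
V = J·q̇ = [0.3841, 0.6302, 0.5700, 0.2621, -0.5181, 1.0159]

0.3841 0.6302 0.5700 0.2621 -0.5181 1.0159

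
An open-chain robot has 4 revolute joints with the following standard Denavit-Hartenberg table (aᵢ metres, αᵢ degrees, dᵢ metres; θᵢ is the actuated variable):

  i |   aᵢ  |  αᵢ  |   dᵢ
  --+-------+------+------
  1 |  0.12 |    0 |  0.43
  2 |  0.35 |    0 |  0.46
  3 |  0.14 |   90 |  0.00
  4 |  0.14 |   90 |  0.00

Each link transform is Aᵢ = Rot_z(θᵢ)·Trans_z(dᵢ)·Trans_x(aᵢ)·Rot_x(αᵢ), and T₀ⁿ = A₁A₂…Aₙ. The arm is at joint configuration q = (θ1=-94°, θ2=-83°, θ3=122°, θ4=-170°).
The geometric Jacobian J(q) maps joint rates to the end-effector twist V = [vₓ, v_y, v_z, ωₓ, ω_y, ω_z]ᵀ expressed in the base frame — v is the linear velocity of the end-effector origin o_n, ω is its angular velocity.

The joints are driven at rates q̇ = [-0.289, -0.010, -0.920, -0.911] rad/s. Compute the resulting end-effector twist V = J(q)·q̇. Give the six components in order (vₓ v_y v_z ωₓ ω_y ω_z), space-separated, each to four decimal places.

o_n = [-0.3567, -0.1398, 0.8657]
J₁: ẑ×o_n = [0.1398, -0.3567, 0.0000], ω = ẑ
J2: z=[0.0000, 0.0000, 1.0000] o=[-0.0084, -0.1197, 0.4300] → [0.0201, -0.3483, 0.0000, 0.0000, 0.0000, 1.0000]
J3: z=[0.0000, 0.0000, 1.0000] o=[-0.3579, -0.1380, 0.8900] → [0.0017, 0.0012, -0.0000, 0.0000, 0.0000, 1.0000]
J4: z=[-0.8192, -0.5736, 0.0000] o=[-0.2776, -0.2527, 0.8900] → [0.0139, -0.0199, -0.1379, -0.8192, -0.5736, 0.0000]
V = J·q̇ = [-0.0549, 0.1236, 0.1256, 0.7462, 0.5225, -1.2190]

-0.0549 0.1236 0.1256 0.7462 0.5225 -1.2190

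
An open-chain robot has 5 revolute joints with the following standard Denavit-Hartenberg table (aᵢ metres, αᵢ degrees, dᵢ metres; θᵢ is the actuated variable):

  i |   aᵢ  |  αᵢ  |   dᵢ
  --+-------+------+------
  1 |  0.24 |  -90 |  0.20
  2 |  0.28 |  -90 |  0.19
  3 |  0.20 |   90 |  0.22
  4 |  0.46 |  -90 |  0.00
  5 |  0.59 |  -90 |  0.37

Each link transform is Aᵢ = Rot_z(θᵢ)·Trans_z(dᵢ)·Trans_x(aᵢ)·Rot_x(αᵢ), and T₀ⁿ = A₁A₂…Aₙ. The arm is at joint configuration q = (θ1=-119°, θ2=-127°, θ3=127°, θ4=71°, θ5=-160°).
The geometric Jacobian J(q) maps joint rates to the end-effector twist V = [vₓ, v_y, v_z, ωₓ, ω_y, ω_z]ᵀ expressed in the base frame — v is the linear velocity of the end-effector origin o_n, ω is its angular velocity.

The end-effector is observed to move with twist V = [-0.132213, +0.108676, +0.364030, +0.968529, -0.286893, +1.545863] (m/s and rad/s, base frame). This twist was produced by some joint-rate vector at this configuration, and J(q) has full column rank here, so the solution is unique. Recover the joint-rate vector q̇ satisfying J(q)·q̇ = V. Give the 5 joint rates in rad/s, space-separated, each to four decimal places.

0.9650 0.5150 -0.0780 0.1920 0.7770

o_n = [0.1329, -0.1991, 0.7903]
J₁: ẑ×o_n = [0.1991, 0.1329, -0.0000], ω = ẑ
J2: z=[0.8746, -0.4848, 0.0000] o=[-0.1164, -0.2099, 0.2000] → [-0.2862, -0.5163, 0.1303, 0.8746, -0.4848, 0.0000]
J3: z=[-0.3872, -0.6985, 0.6018] o=[0.1315, -0.1546, 0.4236] → [-0.2294, 0.1428, 0.0182, -0.3872, -0.6985, 0.6018]
J4: z=[-0.2933, 0.7121, 0.6378] o=[-0.1285, -0.2942, 0.4599] → [0.1746, 0.2636, -0.2141, -0.2933, 0.7121, 0.6378]
J5: z=[0.7004, -0.2940, 0.6504] o=[-0.4278, -0.5875, 0.6497] → [-0.2939, 0.2662, 0.4369, 0.7004, -0.2940, 0.6504]
q̇ = J⁺·V = [0.9650, 0.5150, -0.0780, 0.1920, 0.7770]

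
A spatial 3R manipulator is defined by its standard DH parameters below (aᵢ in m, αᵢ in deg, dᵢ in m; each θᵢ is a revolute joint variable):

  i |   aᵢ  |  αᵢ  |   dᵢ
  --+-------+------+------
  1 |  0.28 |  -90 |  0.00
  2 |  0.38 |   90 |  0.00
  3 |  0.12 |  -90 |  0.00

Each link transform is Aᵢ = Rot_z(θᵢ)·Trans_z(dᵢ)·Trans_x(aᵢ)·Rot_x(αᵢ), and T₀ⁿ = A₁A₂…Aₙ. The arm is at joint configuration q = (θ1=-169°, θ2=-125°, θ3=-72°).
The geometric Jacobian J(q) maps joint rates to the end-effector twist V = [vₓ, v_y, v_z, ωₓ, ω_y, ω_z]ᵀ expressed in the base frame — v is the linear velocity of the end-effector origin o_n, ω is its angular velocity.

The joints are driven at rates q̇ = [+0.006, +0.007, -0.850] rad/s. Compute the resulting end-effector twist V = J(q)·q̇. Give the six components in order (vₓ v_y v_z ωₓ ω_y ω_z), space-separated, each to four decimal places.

-0.0636 0.0195 -0.0778 -0.6822 -0.1397 0.4935

o_n = [-0.0618, 0.1043, 0.3417]
J₁: ẑ×o_n = [-0.1043, -0.0618, 0.0000], ω = ẑ
J2: z=[0.1908, -0.9816, 0.0000] o=[-0.2749, -0.0534, 0.0000] → [-0.3354, -0.0652, 0.2392, 0.1908, -0.9816, 0.0000]
J3: z=[0.8041, 0.1563, -0.5736] o=[-0.0609, -0.0118, 0.3113] → [0.0713, -0.0239, 0.0935, 0.8041, 0.1563, -0.5736]
V = J·q̇ = [-0.0636, 0.0195, -0.0778, -0.6822, -0.1397, 0.4935]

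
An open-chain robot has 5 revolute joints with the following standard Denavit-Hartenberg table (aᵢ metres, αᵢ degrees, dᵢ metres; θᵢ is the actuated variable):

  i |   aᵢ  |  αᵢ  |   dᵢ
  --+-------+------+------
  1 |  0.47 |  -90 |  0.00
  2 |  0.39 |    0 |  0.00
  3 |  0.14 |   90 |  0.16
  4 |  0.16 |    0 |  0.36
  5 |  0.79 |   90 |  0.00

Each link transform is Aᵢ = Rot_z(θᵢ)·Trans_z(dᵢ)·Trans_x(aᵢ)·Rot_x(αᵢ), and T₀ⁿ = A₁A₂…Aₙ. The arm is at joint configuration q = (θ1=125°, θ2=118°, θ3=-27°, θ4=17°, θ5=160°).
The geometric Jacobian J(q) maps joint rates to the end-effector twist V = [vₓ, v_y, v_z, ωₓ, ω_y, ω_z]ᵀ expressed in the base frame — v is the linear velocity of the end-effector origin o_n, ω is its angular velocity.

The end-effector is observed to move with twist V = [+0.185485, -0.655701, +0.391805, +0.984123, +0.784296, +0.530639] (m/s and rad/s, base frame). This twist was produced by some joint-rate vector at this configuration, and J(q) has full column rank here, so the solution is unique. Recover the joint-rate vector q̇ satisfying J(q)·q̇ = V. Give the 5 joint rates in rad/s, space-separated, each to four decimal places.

0.5320 -0.3010 -0.9550 -0.4120 0.4900

o_n = [-0.5792, 0.3946, 0.1452]
J₁: ẑ×o_n = [-0.3946, -0.5792, 0.0000], ω = ẑ
J2: z=[-0.8192, -0.5736, 0.0000] o=[-0.2696, 0.3850, 0.0000] → [-0.0833, 0.1189, -0.1855, -0.8192, -0.5736, 0.0000]
J3: z=[-0.8192, -0.5736, 0.0000] o=[-0.1646, 0.2350, -0.3443] → [-0.2808, 0.4010, -0.3686, -0.8192, -0.5736, 0.0000]
J4: z=[-0.5735, 0.8190, -0.0175] o=[-0.2942, 0.1412, -0.4843] → [0.5200, 0.3660, 0.0881, -0.5735, 0.8190, -0.0175]
J5: z=[-0.5735, 0.8190, -0.0175] o=[-0.5375, 0.4071, -0.6436] → [0.6458, 0.4531, 0.0413, -0.5735, 0.8190, -0.0175]
q̇ = J⁺·V = [0.5320, -0.3010, -0.9550, -0.4120, 0.4900]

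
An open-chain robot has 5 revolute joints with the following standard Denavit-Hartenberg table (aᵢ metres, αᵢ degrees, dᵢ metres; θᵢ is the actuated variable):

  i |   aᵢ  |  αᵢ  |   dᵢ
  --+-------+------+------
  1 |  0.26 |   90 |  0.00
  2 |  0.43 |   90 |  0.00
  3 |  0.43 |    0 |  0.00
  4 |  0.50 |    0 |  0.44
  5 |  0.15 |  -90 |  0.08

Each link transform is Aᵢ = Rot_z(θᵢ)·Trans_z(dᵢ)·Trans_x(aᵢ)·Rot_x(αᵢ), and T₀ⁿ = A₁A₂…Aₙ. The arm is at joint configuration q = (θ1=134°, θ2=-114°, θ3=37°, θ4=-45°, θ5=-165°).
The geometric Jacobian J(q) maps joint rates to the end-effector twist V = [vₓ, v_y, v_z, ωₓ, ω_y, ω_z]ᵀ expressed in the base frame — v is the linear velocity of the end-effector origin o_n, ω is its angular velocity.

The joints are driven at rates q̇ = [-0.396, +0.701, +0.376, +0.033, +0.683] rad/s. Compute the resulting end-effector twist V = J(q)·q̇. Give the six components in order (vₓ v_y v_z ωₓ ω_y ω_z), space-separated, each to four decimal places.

o_n = [0.5887, -0.3636, -0.8114]
J₁: ẑ×o_n = [0.3636, 0.5887, -0.0000], ω = ẑ
J2: z=[0.7193, 0.6947, 0.0000] o=[-0.1806, 0.1870, 0.0000] → [-0.5636, 0.5836, -0.9305, 0.7193, 0.6947, 0.0000]
J3: z=[0.6346, -0.6571, 0.4067] o=[-0.0591, 0.0612, -0.3928] → [0.4478, 0.5291, 0.1561, 0.6346, -0.6571, 0.4067]
J4: z=[0.6346, -0.6571, 0.4067] o=[0.2241, 0.1405, -0.7065] → [0.2739, 0.2148, -0.0803, 0.6346, -0.6571, 0.4067]
J5: z=[0.6346, -0.6571, 0.4067] o=[0.5931, -0.3418, -0.9799] → [-0.1019, -0.1088, -0.0167, 0.6346, -0.6571, 0.4067]
V = J·q̇ = [-0.4313, 0.3078, -0.6076, 1.1972, -0.2307, 0.0482]

-0.4313 0.3078 -0.6076 1.1972 -0.2307 0.0482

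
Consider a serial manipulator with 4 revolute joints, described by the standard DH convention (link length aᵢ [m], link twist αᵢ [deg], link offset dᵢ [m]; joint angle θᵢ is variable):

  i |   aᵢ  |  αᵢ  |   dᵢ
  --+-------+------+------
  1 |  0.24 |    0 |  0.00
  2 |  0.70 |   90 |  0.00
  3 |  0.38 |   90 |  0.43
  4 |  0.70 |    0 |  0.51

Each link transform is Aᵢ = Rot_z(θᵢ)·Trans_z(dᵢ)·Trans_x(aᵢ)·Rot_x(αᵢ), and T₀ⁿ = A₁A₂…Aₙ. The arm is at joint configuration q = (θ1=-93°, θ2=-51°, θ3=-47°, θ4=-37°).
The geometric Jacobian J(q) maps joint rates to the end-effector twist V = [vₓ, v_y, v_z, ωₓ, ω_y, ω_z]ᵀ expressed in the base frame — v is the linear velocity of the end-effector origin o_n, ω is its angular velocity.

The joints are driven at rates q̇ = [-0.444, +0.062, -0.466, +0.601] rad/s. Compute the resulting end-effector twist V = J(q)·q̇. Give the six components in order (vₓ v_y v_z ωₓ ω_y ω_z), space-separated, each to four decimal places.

-0.2681 0.7602 -0.3098 0.6295 -0.1186 -0.7919

o_n = [-0.8004, -0.8013, -1.0346]
J₁: ẑ×o_n = [0.8013, -0.8004, 0.0000], ω = ẑ
J2: z=[0.0000, 0.0000, 1.0000] o=[-0.0126, -0.2397, 0.0000] → [0.5616, -0.7878, 0.0000, 0.0000, 0.0000, 1.0000]
J3: z=[-0.5878, 0.8090, 0.0000] o=[-0.5789, -0.6511, 0.0000] → [-0.8370, -0.6081, 0.2674, -0.5878, 0.8090, 0.0000]
J4: z=[0.5917, 0.4299, -0.6820] o=[-1.0413, -0.4556, -0.2779] → [-0.5610, 0.2834, -0.3081, 0.5917, 0.4299, -0.6820]
V = J·q̇ = [-0.2681, 0.7602, -0.3098, 0.6295, -0.1186, -0.7919]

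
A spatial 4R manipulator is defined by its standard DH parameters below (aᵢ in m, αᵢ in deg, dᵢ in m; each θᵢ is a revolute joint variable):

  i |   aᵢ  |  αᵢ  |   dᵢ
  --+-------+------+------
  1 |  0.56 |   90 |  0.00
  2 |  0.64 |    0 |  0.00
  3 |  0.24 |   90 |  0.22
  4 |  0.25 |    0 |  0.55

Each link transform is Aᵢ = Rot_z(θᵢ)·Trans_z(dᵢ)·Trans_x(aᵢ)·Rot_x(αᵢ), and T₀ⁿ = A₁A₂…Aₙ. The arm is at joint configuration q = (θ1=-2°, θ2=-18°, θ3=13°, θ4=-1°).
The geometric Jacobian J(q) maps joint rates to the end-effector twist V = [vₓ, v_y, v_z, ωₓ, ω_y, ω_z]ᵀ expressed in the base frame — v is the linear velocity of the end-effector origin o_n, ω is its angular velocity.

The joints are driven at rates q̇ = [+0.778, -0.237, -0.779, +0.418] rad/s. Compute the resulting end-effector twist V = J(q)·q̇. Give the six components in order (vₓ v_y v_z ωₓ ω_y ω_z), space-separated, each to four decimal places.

o_n = [1.6003, -0.2717, -0.7884]
J₁: ẑ×o_n = [0.2717, 1.6003, -0.0000], ω = ẑ
J2: z=[-0.0349, -0.9994, 0.0000] o=[0.5597, -0.0195, 0.0000] → [0.7879, -0.0275, 1.0488, -0.0349, -0.9994, 0.0000]
J3: z=[-0.0349, -0.9994, 0.0000] o=[1.1680, -0.0408, -0.1978] → [0.5903, -0.0206, 0.4402, -0.0349, -0.9994, 0.0000]
J4: z=[-0.0871, 0.0030, -0.9962] o=[1.3992, -0.2690, -0.2187] → [-0.0044, -0.2500, -0.0004, -0.0871, 0.0030, -0.9962]
V = J·q̇ = [-0.4370, 1.1632, -0.5916, -0.0010, 1.0167, 0.3616]

-0.4370 1.1632 -0.5916 -0.0010 1.0167 0.3616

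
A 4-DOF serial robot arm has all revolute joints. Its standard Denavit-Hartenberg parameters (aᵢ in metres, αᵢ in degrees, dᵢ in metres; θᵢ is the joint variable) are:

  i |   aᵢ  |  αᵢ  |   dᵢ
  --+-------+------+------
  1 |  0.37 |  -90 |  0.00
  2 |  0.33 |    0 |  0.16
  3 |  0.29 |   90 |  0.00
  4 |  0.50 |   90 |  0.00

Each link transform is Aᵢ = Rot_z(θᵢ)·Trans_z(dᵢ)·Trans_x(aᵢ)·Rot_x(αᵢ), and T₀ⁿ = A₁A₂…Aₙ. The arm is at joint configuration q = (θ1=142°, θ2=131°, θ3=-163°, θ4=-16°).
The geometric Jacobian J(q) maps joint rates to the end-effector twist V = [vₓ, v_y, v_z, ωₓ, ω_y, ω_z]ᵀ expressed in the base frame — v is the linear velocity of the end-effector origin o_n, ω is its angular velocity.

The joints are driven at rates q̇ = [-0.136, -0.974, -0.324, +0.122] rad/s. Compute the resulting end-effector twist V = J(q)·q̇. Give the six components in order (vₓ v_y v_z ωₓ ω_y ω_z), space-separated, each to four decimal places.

o_n = [-0.6496, 0.4794, 0.1593]
J₁: ẑ×o_n = [-0.4794, -0.6496, 0.0000], ω = ẑ
J2: z=[-0.6157, -0.7880, 0.0000] o=[-0.2916, 0.2278, 0.0000] → [-0.1255, 0.0981, -0.4370, -0.6157, -0.7880, 0.0000]
J3: z=[-0.6157, -0.7880, 0.0000] o=[-0.2195, -0.0316, -0.2491] → [-0.3218, 0.2514, -0.6535, -0.6157, -0.7880, 0.0000]
J4: z=[0.4176, -0.3263, 0.8480] o=[-0.4133, 0.1198, -0.0954] → [-0.3880, -0.3068, 0.0730, 0.4176, -0.3263, 0.8480]
V = J·q̇ = [0.2444, -0.1261, 0.6463, 0.8501, 0.9830, -0.0325]

0.2444 -0.1261 0.6463 0.8501 0.9830 -0.0325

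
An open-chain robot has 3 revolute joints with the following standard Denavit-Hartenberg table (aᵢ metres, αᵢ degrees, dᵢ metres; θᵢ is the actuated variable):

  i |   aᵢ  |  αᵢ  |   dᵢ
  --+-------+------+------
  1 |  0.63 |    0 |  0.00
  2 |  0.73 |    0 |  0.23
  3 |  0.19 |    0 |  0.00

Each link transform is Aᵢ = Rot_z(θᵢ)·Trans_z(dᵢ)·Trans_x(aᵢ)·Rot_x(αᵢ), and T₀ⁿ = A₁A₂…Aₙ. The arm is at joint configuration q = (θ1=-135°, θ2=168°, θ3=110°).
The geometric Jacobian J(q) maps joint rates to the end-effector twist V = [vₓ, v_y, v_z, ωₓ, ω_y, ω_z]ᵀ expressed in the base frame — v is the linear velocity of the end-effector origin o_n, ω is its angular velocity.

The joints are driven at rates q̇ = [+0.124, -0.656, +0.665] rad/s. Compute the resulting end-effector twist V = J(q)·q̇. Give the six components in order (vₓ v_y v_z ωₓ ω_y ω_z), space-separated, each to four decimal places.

o_n = [0.0150, 0.0665, 0.2300]
J₁: ẑ×o_n = [-0.0665, 0.0150, 0.0000], ω = ẑ
J2: z=[0.0000, 0.0000, 1.0000] o=[-0.4455, -0.4455, 0.0000] → [-0.5119, 0.4605, 0.0000, 0.0000, 0.0000, 1.0000]
J3: z=[0.0000, 0.0000, 1.0000] o=[0.1668, -0.0479, 0.2300] → [-0.1143, -0.1517, 0.0000, 0.0000, 0.0000, 1.0000]
V = J·q̇ = [0.2515, -0.4011, 0.0000, 0.0000, 0.0000, 0.1330]

0.2515 -0.4011 0.0000 0.0000 0.0000 0.1330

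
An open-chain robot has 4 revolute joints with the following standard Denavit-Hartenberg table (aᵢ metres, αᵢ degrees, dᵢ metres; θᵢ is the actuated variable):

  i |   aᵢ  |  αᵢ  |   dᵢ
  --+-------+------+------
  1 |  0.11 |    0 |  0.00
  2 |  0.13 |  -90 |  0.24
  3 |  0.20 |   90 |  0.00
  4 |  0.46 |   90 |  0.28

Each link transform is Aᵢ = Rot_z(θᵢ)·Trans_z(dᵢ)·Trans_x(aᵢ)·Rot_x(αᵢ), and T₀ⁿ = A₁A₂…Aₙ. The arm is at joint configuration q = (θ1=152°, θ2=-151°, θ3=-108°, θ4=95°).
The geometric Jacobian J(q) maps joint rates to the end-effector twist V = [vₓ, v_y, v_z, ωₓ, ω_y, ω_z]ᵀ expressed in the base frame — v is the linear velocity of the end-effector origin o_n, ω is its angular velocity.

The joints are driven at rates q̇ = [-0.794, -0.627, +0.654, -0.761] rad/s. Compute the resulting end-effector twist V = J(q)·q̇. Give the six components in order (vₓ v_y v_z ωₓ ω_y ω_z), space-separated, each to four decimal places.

o_n = [-0.2908, 0.5066, 0.3056]
J₁: ẑ×o_n = [-0.5066, -0.2908, 0.0000], ω = ẑ
J2: z=[0.0000, 0.0000, 1.0000] o=[-0.0971, 0.0516, 0.0000] → [-0.4549, -0.1937, 0.0000, 0.0000, 0.0000, 1.0000]
J3: z=[-0.0175, 0.9998, 0.0000] o=[0.0329, 0.0539, 0.2400] → [0.0655, 0.0011, 0.3157, -0.0175, 0.9998, 0.0000]
J4: z=[-0.9509, -0.0166, -0.3090] o=[-0.0289, 0.0528, 0.4302] → [0.1423, -0.0376, -0.4358, -0.9509, -0.0166, -0.3090]
V = J·q̇ = [0.6221, 0.3817, 0.5381, 0.7122, 0.6665, -1.1858]

0.6221 0.3817 0.5381 0.7122 0.6665 -1.1858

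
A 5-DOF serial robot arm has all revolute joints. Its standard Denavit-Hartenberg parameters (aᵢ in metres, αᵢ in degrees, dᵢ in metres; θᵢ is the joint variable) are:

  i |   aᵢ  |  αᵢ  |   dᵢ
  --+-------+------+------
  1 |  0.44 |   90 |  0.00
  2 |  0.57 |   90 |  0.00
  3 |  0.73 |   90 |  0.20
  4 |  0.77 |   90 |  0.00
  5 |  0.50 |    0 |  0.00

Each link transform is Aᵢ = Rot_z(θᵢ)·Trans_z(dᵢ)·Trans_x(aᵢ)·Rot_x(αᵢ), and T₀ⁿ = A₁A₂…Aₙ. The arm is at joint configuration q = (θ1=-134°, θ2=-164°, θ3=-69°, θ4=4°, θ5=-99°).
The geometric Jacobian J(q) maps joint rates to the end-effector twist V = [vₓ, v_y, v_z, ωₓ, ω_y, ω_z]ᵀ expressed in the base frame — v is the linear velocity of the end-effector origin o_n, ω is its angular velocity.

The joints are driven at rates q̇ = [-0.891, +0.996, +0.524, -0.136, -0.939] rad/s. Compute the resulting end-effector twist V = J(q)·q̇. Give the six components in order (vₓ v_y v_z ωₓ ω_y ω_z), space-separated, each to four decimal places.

o_n = [1.5966, -0.0005, -0.1858]
J₁: ẑ×o_n = [0.0005, 1.5966, -0.0000], ω = ẑ
J2: z=[-0.7193, 0.6947, 0.0000] o=[-0.3056, -0.3165, 0.0000] → [-0.1291, -0.1337, -1.5487, -0.7193, 0.6947, 0.0000]
J3: z=[0.1915, 0.1983, 0.9613] o=[0.0750, 0.0776, -0.1571] → [0.0694, 1.4682, -0.3167, 0.1915, 0.1983, 0.9613]
J4: z=[-0.3656, -0.8945, 0.2573] o=[0.7782, -0.1752, -0.0370] → [0.0882, 0.1562, 0.6681, -0.3656, -0.8945, 0.2573]
J5: z=[-0.1275, -0.2257, -0.9658] o=[1.4881, -0.4724, -0.0612] → [0.4839, -0.1206, -0.0357, -0.1275, -0.2257, -0.9658]
V = J·q̇ = [-0.5590, -0.6944, -1.7658, -0.4467, 1.1294, 0.4846]

-0.5590 -0.6944 -1.7658 -0.4467 1.1294 0.4846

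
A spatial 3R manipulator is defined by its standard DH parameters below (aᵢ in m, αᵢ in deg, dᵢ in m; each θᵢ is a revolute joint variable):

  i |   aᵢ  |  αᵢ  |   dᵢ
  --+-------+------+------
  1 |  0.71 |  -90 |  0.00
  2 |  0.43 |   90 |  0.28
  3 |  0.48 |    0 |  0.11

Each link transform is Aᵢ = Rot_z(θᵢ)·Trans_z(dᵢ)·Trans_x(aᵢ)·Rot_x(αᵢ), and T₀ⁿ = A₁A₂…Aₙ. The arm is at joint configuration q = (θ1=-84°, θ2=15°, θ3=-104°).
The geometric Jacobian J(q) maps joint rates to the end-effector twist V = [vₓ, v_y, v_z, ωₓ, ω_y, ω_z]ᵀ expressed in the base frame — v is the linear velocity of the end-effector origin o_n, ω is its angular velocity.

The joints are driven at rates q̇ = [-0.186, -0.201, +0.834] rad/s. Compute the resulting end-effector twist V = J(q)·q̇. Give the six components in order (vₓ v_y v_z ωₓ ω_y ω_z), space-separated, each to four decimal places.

-0.2539 -0.3642 -0.0339 -0.1773 -0.2357 0.6196

o_n = [-0.0758, -1.0554, 0.0250]
J₁: ẑ×o_n = [1.0554, -0.0758, 0.0000], ω = ẑ
J2: z=[0.9945, 0.1045, 0.0000] o=[0.0742, -0.7061, 0.0000] → [0.0026, -0.0249, -0.3317, 0.9945, 0.1045, 0.0000]
J3: z=[0.0271, -0.2574, 0.9659] o=[0.3961, -1.0899, -0.1113] → [-0.0685, -0.4595, -0.1205, 0.0271, -0.2574, 0.9659]
V = J·q̇ = [-0.2539, -0.3642, -0.0339, -0.1773, -0.2357, 0.6196]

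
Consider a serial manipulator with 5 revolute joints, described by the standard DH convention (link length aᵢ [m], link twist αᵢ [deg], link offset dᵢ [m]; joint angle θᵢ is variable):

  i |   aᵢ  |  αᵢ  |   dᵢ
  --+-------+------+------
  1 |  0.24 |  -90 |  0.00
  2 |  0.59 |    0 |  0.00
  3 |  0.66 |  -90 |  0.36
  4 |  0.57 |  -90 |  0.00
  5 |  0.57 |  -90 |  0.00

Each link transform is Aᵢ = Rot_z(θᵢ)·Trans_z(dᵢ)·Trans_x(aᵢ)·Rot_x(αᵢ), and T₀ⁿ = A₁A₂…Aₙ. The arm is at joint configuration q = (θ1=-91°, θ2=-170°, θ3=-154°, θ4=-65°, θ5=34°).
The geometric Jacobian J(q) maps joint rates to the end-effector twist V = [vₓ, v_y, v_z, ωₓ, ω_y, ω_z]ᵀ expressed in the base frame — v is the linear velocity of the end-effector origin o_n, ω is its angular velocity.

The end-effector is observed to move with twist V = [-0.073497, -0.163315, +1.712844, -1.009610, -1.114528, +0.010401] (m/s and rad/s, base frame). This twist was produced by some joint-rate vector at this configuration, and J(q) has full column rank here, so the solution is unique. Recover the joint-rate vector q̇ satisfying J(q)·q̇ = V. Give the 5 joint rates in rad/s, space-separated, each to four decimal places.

-0.4020 0.1490 -0.8250 -0.9990 0.7430

o_n = [1.2918, -0.7594, -0.2866]
J₁: ẑ×o_n = [0.7594, 1.2918, -0.0000], ω = ẑ
J2: z=[0.9998, -0.0175, 0.0000] o=[-0.0042, -0.2400, 0.0000] → [0.0050, 0.2866, -0.4967, 0.9998, -0.0175, 0.0000]
J3: z=[0.9998, -0.0175, 0.0000] o=[0.0060, 0.3410, 0.1025] → [0.0068, 0.3890, -1.0778, 0.9998, -0.0175, 0.0000]
J4: z=[0.0103, 0.5877, -0.8090] o=[0.3566, -0.1992, -0.2855] → [-0.4539, -0.7566, -0.5554, 0.0103, 0.5877, -0.8090]
J5: z=[-0.4354, -0.7257, -0.5327] o=[0.8697, -0.4030, -0.4271] → [-0.2918, -0.1637, 0.4615, -0.4354, -0.7257, -0.5327]
q̇ = J⁺·V = [-0.4020, 0.1490, -0.8250, -0.9990, 0.7430]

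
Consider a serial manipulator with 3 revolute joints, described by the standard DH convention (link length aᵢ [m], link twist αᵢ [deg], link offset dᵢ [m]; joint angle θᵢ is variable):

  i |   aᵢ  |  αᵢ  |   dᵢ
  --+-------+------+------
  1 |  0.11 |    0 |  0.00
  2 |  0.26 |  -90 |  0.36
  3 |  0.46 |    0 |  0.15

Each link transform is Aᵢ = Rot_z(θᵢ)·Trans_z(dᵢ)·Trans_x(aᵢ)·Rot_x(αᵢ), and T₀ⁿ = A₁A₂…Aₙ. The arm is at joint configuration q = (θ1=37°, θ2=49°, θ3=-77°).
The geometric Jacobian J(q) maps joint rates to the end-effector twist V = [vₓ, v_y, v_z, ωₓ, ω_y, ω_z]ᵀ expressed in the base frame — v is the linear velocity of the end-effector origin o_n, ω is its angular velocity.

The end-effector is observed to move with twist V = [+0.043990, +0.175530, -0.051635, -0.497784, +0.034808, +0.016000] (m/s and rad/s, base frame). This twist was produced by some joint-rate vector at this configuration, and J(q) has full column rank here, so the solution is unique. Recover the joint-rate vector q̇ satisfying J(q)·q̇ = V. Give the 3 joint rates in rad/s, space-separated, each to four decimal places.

o_n = [-0.0364, 0.4393, 0.8082]
J₁: ẑ×o_n = [-0.4393, -0.0364, 0.0000], ω = ẑ
J2: z=[0.0000, 0.0000, 1.0000] o=[0.0878, 0.0662, 0.0000] → [-0.3731, -0.1243, 0.0000, 0.0000, 0.0000, 1.0000]
J3: z=[-0.9976, 0.0698, 0.0000] o=[0.1060, 0.3256, 0.3600] → [0.0313, 0.4471, -0.1035, -0.9976, 0.0698, 0.0000]
q̇ = J⁺·V = [-0.5190, 0.5350, 0.4990]

-0.5190 0.5350 0.4990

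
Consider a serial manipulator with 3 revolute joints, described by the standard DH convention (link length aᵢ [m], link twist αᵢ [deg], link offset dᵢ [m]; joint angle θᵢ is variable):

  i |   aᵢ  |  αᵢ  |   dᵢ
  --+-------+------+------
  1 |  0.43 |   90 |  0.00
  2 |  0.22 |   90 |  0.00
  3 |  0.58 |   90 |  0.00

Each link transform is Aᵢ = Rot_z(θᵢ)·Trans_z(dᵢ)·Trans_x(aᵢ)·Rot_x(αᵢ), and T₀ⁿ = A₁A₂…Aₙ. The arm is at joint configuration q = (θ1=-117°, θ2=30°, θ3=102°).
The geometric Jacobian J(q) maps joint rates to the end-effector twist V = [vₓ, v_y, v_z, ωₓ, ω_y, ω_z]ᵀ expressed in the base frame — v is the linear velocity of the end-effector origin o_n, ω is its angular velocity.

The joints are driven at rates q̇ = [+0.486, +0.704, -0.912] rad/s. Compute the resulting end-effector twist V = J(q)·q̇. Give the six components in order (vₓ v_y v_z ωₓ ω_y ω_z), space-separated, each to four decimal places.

-0.1872 -0.6777 0.3193 -0.4202 0.7259 1.2758

o_n = [-0.7398, -0.2023, 0.0497]
J₁: ẑ×o_n = [0.2023, -0.7398, 0.0000], ω = ẑ
J2: z=[-0.8910, 0.4540, 0.0000] o=[-0.1952, -0.3831, 0.0000] → [0.0226, 0.0443, 0.0861, -0.8910, 0.4540, 0.0000]
J3: z=[-0.2270, -0.4455, -0.8660] o=[-0.2817, -0.5529, 0.1100] → [0.3305, 0.3830, -0.2837, -0.2270, -0.4455, -0.8660]
V = J·q̇ = [-0.1872, -0.6777, 0.3193, -0.4202, 0.7259, 1.2758]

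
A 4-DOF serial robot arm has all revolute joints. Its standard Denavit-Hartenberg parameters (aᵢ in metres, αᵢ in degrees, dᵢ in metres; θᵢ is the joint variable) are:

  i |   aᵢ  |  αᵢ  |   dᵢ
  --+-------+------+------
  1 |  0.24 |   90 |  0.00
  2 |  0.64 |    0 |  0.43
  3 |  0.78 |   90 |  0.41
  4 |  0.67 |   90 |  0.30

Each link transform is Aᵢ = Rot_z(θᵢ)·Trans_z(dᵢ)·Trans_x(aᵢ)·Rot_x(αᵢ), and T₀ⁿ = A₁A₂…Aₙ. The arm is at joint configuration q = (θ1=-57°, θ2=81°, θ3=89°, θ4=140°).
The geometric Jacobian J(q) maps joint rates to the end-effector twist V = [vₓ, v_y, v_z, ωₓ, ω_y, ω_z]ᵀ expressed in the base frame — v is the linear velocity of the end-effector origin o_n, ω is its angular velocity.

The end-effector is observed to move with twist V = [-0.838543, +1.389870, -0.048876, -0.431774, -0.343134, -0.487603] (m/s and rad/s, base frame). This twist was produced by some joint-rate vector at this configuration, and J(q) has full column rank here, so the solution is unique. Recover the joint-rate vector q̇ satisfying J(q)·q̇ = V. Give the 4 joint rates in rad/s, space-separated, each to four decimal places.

-0.7860 0.8930 -0.3440 0.3030

o_n = [-0.9951, -0.8007, 0.9739]
J₁: ẑ×o_n = [0.8007, -0.9951, 0.0000], ω = ẑ
J2: z=[-0.8387, -0.5446, 0.0000] o=[0.1307, -0.2013, 0.0000] → [-0.5304, 0.8168, -0.1105, -0.8387, -0.5446, 0.0000]
J3: z=[-0.8387, -0.5446, 0.0000] o=[-0.1754, -0.5194, 0.6321] → [-0.1861, 0.2866, -0.2106, -0.8387, -0.5446, 0.0000]
J4: z=[0.0946, -0.1456, 0.9848] o=[-0.9376, -0.0985, 0.7676] → [0.6614, -0.0762, -0.0748, 0.0946, -0.1456, 0.9848]
q̇ = J⁺·V = [-0.7860, 0.8930, -0.3440, 0.3030]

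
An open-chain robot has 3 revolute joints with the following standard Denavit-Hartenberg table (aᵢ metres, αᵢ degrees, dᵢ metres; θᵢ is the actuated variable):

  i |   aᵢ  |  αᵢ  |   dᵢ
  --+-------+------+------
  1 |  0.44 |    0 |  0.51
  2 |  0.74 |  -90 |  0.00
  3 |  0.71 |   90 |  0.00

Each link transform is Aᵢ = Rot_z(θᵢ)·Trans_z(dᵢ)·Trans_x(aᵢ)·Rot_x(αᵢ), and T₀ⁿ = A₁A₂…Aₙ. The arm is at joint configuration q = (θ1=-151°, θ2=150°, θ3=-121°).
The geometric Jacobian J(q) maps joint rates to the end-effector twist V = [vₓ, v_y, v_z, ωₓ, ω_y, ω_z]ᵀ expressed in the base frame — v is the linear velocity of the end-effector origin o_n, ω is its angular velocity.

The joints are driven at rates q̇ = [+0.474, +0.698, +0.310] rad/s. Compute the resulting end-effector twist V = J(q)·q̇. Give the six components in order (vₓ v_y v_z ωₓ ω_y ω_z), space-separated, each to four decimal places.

0.2974 0.2529 0.1134 0.0054 0.3100 1.1720

o_n = [-0.0106, -0.2198, 1.1186]
J₁: ẑ×o_n = [0.2198, -0.0106, 0.0000], ω = ẑ
J2: z=[0.0000, 0.0000, 1.0000] o=[-0.3848, -0.2133, 0.5100] → [0.0065, 0.3743, -0.0000, 0.0000, 0.0000, 1.0000]
J3: z=[0.0175, 0.9998, 0.0000] o=[0.3551, -0.2262, 0.5100] → [0.6085, -0.0106, 0.3657, 0.0175, 0.9998, 0.0000]
V = J·q̇ = [0.2974, 0.2529, 0.1134, 0.0054, 0.3100, 1.1720]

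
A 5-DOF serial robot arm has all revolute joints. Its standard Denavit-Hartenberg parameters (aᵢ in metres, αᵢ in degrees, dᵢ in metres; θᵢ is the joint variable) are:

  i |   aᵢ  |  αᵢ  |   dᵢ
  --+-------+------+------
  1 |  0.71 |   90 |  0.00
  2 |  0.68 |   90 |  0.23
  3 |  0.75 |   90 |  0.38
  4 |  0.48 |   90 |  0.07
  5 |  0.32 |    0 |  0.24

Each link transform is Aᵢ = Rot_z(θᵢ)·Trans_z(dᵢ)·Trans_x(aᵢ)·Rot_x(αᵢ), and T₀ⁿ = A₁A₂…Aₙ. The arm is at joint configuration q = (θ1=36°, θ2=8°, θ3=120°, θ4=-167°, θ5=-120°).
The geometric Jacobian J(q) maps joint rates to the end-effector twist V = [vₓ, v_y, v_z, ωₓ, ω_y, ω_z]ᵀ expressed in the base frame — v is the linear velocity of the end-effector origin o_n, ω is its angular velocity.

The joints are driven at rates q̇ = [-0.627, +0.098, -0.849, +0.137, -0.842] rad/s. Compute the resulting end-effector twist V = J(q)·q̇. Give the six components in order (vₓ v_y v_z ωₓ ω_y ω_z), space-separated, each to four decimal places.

0.7051 -1.0259 0.0640 0.0255 -0.3900 1.0295

o_n = [1.1525, 0.2698, -0.4937]
J₁: ẑ×o_n = [-0.2698, 1.1525, 0.0000], ω = ẑ
J2: z=[0.5878, -0.8090, 0.0000] o=[0.5744, 0.4173, 0.0000] → [0.3994, 0.2902, 0.3809, 0.5878, -0.8090, 0.0000]
J3: z=[0.1126, 0.0818, -0.9903] o=[1.2544, 0.6271, 0.0946] → [-0.4020, 0.1671, -0.0319, 0.1126, 0.0818, -0.9903]
J4: z=[0.9877, 0.0996, 0.1205] o=[1.3785, -0.0856, -0.3339] → [-0.0587, 0.1306, 0.3735, 0.9877, 0.0996, 0.1205]
J5: z=[0.0853, 0.3028, -0.9492] o=[1.3848, 0.3763, -0.1859] → [-0.1943, 0.2467, 0.0612, 0.0853, 0.3028, -0.9492]
V = J·q̇ = [0.7051, -1.0259, 0.0640, 0.0255, -0.3900, 1.0295]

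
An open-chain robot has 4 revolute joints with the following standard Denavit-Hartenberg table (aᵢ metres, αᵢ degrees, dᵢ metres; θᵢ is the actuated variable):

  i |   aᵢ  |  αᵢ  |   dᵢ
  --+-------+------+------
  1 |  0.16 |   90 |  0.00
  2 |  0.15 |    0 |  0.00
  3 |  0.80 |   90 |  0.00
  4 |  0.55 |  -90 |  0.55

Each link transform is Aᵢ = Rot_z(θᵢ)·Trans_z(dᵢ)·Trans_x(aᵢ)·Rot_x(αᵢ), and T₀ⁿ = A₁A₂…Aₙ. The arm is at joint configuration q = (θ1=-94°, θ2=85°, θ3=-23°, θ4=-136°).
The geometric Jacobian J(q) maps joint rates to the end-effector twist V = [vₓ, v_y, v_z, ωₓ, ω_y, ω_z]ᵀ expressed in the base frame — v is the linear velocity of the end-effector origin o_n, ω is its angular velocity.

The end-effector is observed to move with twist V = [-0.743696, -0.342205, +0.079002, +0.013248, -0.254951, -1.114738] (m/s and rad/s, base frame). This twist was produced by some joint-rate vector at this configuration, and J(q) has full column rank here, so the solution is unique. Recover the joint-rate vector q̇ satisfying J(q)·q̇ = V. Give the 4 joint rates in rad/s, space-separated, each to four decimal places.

-0.9800 0.2390 -0.2700 0.2870

o_n = [0.3219, -0.8731, 0.2483]
J₁: ẑ×o_n = [0.8731, 0.3219, -0.0000], ω = ẑ
J2: z=[-0.9976, 0.0698, 0.0000] o=[-0.0112, -0.1596, 0.0000] → [0.0173, 0.2476, 0.6885, -0.9976, 0.0698, 0.0000]
J3: z=[-0.9976, 0.0698, 0.0000] o=[-0.0121, -0.1727, 0.1494] → [0.0069, 0.0986, 0.6755, -0.9976, 0.0698, 0.0000]
J4: z=[-0.0616, -0.8808, -0.4695] o=[-0.0383, -0.5473, 0.8558] → [0.3822, -0.2065, 0.3373, -0.0616, -0.8808, -0.4695]
q̇ = J⁺·V = [-0.9800, 0.2390, -0.2700, 0.2870]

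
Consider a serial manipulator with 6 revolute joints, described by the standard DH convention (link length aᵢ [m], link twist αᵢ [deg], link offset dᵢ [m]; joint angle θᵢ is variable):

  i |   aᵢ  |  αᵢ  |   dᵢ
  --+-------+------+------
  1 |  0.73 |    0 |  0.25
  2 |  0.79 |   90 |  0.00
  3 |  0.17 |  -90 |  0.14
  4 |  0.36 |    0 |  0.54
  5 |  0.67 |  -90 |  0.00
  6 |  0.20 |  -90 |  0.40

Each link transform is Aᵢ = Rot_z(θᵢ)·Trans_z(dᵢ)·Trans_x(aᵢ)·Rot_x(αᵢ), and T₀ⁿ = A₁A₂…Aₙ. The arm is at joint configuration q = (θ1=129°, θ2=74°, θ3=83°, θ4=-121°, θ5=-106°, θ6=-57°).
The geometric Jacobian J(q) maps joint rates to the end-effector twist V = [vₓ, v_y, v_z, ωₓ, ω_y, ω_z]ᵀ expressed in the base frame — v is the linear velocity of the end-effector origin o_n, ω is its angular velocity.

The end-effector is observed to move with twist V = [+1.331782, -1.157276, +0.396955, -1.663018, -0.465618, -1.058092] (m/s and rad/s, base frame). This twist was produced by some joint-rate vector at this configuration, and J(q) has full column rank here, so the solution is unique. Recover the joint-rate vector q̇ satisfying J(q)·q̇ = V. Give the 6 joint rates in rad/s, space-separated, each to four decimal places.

o_n = [-0.5051, 0.7127, -0.4967]
J₁: ẑ×o_n = [-0.7127, -0.5051, 0.0000], ω = ẑ
J2: z=[0.0000, 0.0000, 1.0000] o=[-0.4594, 0.5673, 0.2500] → [-0.1454, -0.0457, 0.0000, 0.0000, 0.0000, 1.0000]
J3: z=[-0.3907, 0.9205, 0.0000] o=[-1.1866, 0.2586, 0.2500] → [-0.6873, -0.2917, -0.8047, -0.3907, 0.9205, 0.0000]
J4: z=[0.9136, 0.3878, 0.1219] o=[-1.2604, 0.3794, 0.4187] → [-0.3956, 0.9284, 0.0116, 0.9136, 0.3878, 0.1219]
J5: z=[0.9136, 0.3878, 0.1219] o=[-0.8668, 0.8817, 0.3005] → [-0.2886, 0.7724, -0.2947, 0.9136, 0.3878, 0.1219]
J6: z=[-0.1844, 0.6626, -0.7259] o=[-0.6241, 0.4524, -0.1530] → [-0.0388, -0.1497, -0.1268, -0.1844, 0.6626, -0.7259]
q̇ = J⁺·V = [-0.8530, 0.5910, -0.3210, -0.9470, -0.8500, 0.7950]

-0.8530 0.5910 -0.3210 -0.9470 -0.8500 0.7950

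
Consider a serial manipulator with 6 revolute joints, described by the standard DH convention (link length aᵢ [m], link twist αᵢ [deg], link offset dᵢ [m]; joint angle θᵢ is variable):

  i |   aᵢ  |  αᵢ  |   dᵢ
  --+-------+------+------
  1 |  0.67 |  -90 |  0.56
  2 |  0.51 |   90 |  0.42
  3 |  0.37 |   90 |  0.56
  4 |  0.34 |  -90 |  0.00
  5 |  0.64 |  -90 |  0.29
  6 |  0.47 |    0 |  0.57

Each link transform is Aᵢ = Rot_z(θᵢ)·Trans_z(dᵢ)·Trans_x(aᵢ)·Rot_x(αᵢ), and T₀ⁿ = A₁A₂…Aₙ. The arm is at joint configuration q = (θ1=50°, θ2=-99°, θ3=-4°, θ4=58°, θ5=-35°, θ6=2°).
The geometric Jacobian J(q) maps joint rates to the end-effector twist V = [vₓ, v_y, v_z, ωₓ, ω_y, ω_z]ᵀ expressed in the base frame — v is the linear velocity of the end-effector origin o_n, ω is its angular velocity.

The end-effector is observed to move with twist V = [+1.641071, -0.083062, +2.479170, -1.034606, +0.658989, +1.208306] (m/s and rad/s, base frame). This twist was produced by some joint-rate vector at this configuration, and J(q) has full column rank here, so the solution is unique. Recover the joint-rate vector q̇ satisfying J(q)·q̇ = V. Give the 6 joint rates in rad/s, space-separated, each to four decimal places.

o_n = [-1.1533, -1.0898, 1.6915]
J₁: ẑ×o_n = [1.0898, -1.1533, 0.0000], ω = ẑ
J2: z=[-0.7660, 0.6428, 0.0000] o=[0.4307, 0.5132, 0.5600] → [0.7273, 0.8668, 2.2461, -0.7660, 0.6428, 0.0000]
J3: z=[-0.6349, -0.7566, -0.1564] o=[0.0576, 0.7221, 1.0637] → [-0.7584, 0.5880, 0.2341, -0.6349, -0.7566, -0.1564]
J4: z=[0.7712, -0.6329, -0.0689] o=[-0.3152, 0.2376, 1.3407] → [-0.3135, -0.2128, -1.5540, 0.7712, -0.6329, -0.0689]
J5: z=[-0.2967, -0.2615, -0.9185] o=[-0.5067, -0.0102, 1.4731] → [-1.0487, 0.6586, 0.1512, -0.2967, -0.2615, -0.9185]
J6: z=[-0.9548, 0.1004, 0.2798] o=[-0.6050, -0.7004, 1.3856] → [0.1397, 0.1386, 0.4268, -0.9548, 0.1004, 0.2798]
q̇ = J⁺·V = [0.3970, 0.5820, 0.6020, -0.7910, -0.9640, -0.1230]

0.3970 0.5820 0.6020 -0.7910 -0.9640 -0.1230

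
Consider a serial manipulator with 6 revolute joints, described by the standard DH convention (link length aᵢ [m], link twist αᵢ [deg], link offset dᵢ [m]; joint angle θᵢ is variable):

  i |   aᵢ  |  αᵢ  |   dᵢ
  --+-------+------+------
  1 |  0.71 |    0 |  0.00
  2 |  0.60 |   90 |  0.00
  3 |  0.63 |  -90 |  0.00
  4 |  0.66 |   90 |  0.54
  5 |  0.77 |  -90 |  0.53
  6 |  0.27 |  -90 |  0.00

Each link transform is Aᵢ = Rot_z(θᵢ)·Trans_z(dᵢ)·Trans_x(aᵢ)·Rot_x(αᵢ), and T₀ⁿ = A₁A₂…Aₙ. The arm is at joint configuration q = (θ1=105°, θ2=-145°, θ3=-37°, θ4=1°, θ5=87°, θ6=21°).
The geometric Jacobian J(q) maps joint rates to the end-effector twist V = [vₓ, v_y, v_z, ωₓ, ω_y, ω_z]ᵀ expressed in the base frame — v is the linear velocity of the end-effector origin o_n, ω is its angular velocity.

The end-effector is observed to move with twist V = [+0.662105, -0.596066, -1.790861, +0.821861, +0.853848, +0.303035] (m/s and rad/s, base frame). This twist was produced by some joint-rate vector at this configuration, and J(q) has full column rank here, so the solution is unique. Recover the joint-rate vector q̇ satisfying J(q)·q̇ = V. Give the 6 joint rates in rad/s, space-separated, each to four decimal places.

-0.3620 0.1090 -0.6400 0.4790 -0.5470 0.2610

o_n = [1.5514, -1.3194, 0.4334]
J₁: ẑ×o_n = [1.3194, 1.5514, -0.0000], ω = ẑ
J2: z=[0.0000, 0.0000, 1.0000] o=[-0.1838, 0.6858, 0.0000] → [2.0052, 1.7352, -0.0000, 0.0000, 0.0000, 1.0000]
J3: z=[-0.6428, -0.7660, 0.0000] o=[0.2759, 0.3001, 0.0000] → [-0.3320, 0.2786, 2.0181, -0.6428, -0.7660, 0.0000]
J4: z=[0.4610, -0.3868, 0.7986] o=[0.6613, -0.0233, -0.3791] → [0.7208, 0.3363, -0.2532, 0.4610, -0.3868, 0.7986]
J5: z=[-0.6320, -0.7749, -0.0105] o=[1.3214, -0.5621, -0.3450] → [-0.6111, 0.4895, 0.6569, -0.6320, -0.7749, -0.0105]
J6: z=[-0.5979, 0.4790, 0.6427] o=[1.3660, -1.2904, 0.2393] → [0.1116, 0.2352, -0.0715, -0.5979, 0.4790, 0.6427]
q̇ = J⁺·V = [-0.3620, 0.1090, -0.6400, 0.4790, -0.5470, 0.2610]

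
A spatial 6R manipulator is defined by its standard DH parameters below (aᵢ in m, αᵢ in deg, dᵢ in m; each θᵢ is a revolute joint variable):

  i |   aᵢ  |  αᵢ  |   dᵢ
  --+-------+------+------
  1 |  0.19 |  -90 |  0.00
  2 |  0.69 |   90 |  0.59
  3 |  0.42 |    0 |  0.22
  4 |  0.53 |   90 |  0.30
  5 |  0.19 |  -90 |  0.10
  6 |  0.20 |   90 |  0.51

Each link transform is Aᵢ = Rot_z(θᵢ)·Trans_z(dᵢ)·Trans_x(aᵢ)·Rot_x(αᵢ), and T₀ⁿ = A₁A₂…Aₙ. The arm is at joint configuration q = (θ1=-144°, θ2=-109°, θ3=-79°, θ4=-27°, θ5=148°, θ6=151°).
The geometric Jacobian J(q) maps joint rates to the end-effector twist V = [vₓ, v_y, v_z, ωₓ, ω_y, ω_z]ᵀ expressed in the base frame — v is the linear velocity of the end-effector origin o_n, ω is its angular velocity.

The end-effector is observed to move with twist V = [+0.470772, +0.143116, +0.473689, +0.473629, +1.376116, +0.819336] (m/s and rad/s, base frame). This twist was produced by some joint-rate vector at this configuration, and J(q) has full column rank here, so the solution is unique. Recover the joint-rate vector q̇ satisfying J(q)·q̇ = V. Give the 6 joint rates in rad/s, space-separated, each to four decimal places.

o_n = [0.0689, 0.1228, 0.6300]
J₁: ẑ×o_n = [-0.1228, 0.0689, 0.0000], ω = ẑ
J2: z=[0.5878, -0.8090, 0.0000] o=[-0.1537, -0.1117, 0.0000] → [-0.5097, -0.3703, 0.3179, 0.5878, -0.8090, 0.0000]
J3: z=[0.7649, 0.5558, -0.3256] o=[0.3748, -0.4570, 0.6524] → [0.1763, 0.1168, 0.6135, 0.7649, 0.5558, -0.3256]
J4: z=[0.7649, 0.5558, -0.3256] o=[0.3219, 0.0142, 0.6566] → [0.0206, 0.1027, 0.2237, 0.7649, 0.5558, -0.3256]
J5: z=[-0.0912, -0.4069, -0.9089] o=[0.2134, 0.5651, 0.4208] → [-0.4872, 0.1504, -0.0185, -0.0912, -0.4069, -0.9089]
J6: z=[-0.3108, -0.8555, 0.4142] o=[0.3841, 0.4636, 0.3391] → [-0.1077, -0.0401, -0.1637, -0.3108, -0.8555, 0.4142]
q̇ = J⁺·V = [0.8710, -0.2040, 0.7660, -0.4430, -0.5000, -0.9680]

0.8710 -0.2040 0.7660 -0.4430 -0.5000 -0.9680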